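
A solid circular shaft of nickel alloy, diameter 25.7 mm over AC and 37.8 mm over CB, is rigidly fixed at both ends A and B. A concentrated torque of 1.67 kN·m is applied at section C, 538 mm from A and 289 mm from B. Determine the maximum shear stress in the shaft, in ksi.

Compatibility: T_A·a/J_AC = T_B·b/J_CB with T_A + T_B = T₀.
J_AC = 4.28×10^-8 m⁴, J_CB = 2.00×10^-7 m⁴, so T_A = T₀·(J_AC/a)/((J_AC/a)+(J_CB/b)) = 172.0 N·m, T_B = 1498 N·m.
τ in each portion: τ_AC = 5.16×10^7 Pa, τ_CB = 1.41×10^8 Pa; maximum is in CB.
τ_max = T_CB·r/J = 1498·0.0189/2.00×10^-7 = 1.413×10^8 Pa.

20.5 ksi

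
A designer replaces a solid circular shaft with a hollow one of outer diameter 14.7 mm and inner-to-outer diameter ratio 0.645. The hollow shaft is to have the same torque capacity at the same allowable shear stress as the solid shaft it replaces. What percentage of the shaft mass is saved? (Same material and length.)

33.7 %

Equal τ_max and T ⇒ the solid shaft needs d_s³ = d_o³(1−k⁴), so d_s = 14.7·(1−0.645⁴)^(1/3) = 13.80 mm.
Area ratio A_h/A_s = d_o²(1−k²)/d_s² = (1−k²)/(1−k⁴)^(2/3) = 0.6629.
Mass saving = 1 − 0.6629 = 33.7 %.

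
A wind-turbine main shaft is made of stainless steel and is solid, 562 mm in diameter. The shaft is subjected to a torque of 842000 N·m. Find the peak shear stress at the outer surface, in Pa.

J = πd⁴/32 = π(0.562)⁴/32 = 9.794×10^-3 m⁴.
τ_max = T·r/J = 842000 × 0.281 / 9.794×10^-3 = 2.416×10^7 Pa.

2.42e7 Pa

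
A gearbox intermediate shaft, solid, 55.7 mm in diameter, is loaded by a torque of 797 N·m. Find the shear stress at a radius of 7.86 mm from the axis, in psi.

961 psi

J = πd⁴/32 = π(0.0557)⁴/32 = 9.450×10^-7 m⁴.
Shear stress varies linearly with radius: τ = T·r/J = 797.0 × 0.00786 / 9.450×10^-7 = 6.629×10^6 Pa.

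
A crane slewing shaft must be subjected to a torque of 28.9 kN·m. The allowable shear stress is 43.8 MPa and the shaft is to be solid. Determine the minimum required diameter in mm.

For a solid shaft τ_max = 16T/(πd³), so d = (16T/(π τ_allow))^(1/3) = (16·28900/(π·4.38×10^7))^(1/3) = 0.1498 m.

150 mm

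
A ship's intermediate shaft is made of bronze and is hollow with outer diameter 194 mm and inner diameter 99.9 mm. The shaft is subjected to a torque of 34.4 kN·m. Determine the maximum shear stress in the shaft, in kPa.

25800 kPa

J = π(d_o⁴ − d_i⁴)/32 = π(0.194⁴ − 0.0999⁴)/32 = 1.293×10^-4 m⁴.
τ_max = T·r/J = 34400 × 0.0970 / 1.293×10^-4 = 2.581×10^7 Pa.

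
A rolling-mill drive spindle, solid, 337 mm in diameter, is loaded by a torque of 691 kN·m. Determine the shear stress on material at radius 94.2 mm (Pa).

J = πd⁴/32 = π(0.337)⁴/32 = 1.266×10^-3 m⁴.
Shear stress varies linearly with radius: τ = T·r/J = 691000 × 0.0942 / 1.266×10^-3 = 5.141×10^7 Pa.

5.14e7 Pa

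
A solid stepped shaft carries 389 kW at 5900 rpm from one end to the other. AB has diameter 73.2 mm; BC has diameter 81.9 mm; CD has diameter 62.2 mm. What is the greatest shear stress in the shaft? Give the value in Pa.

ω = 2π·5900/60 = 617.8 rad/s, so T = P/ω = 389×10³ / 617.8 = 629.6 N·m.
Under the same torque, τ_max = 16T/(πd³) is largest where d is smallest — segment CD (d = 62.2 mm).
τ_max = 16·629.6/(π·(0.0622)³) = 1.333×10^7 Pa.

1.33e7 Pa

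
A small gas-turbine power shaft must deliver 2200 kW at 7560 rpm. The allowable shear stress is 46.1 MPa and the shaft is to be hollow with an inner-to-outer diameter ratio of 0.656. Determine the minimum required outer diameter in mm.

ω = 2π·7560/60 = 791.7 rad/s, so T = P/ω = 2200×10³ / 791.7 = 2779 N·m.
For a hollow shaft with d_i/d_o = 0.656: τ_max = 16T/(π d_o³ (1−k⁴)), so d_o = [16T/(π τ_allow (1−k⁴))]^(1/3) = [16·2779/(π·4.61×10^7·0.8148)]^(1/3) = 0.07223 m.

72.2 mm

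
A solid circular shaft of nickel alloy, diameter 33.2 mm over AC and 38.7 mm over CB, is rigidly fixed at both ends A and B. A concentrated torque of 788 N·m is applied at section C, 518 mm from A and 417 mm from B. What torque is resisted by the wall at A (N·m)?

239 N·m

Compatibility: T_A·a/J_AC = T_B·b/J_CB with T_A + T_B = T₀.
J_AC = 1.19×10^-7 m⁴, J_CB = 2.20×10^-7 m⁴, so T_A = T₀·(J_AC/a)/((J_AC/a)+(J_CB/b)) = 239.3 N·m, T_B = 548.7 N·m.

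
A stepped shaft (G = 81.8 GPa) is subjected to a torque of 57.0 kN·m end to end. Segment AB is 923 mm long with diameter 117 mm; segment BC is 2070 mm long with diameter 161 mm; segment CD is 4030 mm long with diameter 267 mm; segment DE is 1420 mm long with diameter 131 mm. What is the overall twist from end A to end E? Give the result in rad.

J_AB = π(0.117)⁴/32 = 1.84×10^-5 m⁴; J_BC = π(0.161)⁴/32 = 6.60×10^-5 m⁴; J_CD = π(0.267)⁴/32 = 4.99×10^-4 m⁴; J_DE = π(0.131)⁴/32 = 2.89×10^-5 m⁴.
θ = (T/G)·Σ L_i/J_i = (57000/81.8×10⁹)·(0.923/1.84×10^-5 + 2.07/6.60×10^-5 + 4.03/4.99×10^-4 + 1.42/2.89×10^-5) = 0.09668 rad.

0.0967 rad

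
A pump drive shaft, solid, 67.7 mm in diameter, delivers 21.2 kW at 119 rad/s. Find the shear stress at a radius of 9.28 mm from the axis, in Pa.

802000 Pa

ω = 119 rad/s, so T = P/ω = 21.2×10³ / 119.0 = 178.2 N·m.
J = πd⁴/32 = π(0.0677)⁴/32 = 2.062×10^-6 m⁴.
Shear stress varies linearly with radius: τ = T·r/J = 178.2 × 0.00928 / 2.062×10^-6 = 8.016×10^5 Pa.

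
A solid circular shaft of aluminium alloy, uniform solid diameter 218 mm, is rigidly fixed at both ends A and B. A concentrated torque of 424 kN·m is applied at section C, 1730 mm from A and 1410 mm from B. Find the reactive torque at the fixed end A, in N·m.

With uniform GJ and both ends fixed, compatibility θ_AC = θ_CB gives T_A·a = T_B·b, together with T_A + T_B = T₀.
T_A = T₀·b/(a+b) = 424000·1410/3140 = 190400 N·m; T_B = 233600 N·m.

190000 N·m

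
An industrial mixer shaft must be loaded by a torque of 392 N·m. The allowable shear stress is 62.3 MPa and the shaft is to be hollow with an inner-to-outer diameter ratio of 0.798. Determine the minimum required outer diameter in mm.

For a hollow shaft with d_i/d_o = 0.798: τ_max = 16T/(π d_o³ (1−k⁴)), so d_o = [16T/(π τ_allow (1−k⁴))]^(1/3) = [16·392.0/(π·6.23×10^7·0.5945)]^(1/3) = 0.03778 m.

37.8 mm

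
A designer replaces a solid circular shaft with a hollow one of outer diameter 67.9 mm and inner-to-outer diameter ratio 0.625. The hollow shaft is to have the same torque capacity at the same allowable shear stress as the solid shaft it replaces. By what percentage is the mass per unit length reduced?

32.0 %

Equal τ_max and T ⇒ the solid shaft needs d_s³ = d_o³(1−k⁴), so d_s = 67.9·(1−0.625⁴)^(1/3) = 64.25 mm.
Area ratio A_h/A_s = d_o²(1−k²)/d_s² = (1−k²)/(1−k⁴)^(2/3) = 0.6805.
Mass saving = 1 − 0.6805 = 32.0 %.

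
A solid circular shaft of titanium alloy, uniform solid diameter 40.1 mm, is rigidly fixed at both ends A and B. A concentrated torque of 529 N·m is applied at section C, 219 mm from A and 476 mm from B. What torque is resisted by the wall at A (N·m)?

With uniform GJ and both ends fixed, compatibility θ_AC = θ_CB gives T_A·a = T_B·b, together with T_A + T_B = T₀.
T_A = T₀·b/(a+b) = 529.0·476/695.0 = 362.3 N·m; T_B = 166.7 N·m.

362 N·m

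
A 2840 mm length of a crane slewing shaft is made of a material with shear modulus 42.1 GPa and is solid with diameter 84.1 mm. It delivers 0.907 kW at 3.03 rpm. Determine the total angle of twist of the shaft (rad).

ω = 2π·3.03/60 = 0.3173 rad/s, so T = P/ω = 0.907×10³ / 0.3173 = 2858 N·m.
J = πd⁴/32 = π(0.0841)⁴/32 = 4.911×10^-6 m⁴.
θ = T·L/(G·J) = 2858 × 2.84 / (42.1×10⁹ × 4.911×10^-6) = 0.03926 rad.

0.0393 rad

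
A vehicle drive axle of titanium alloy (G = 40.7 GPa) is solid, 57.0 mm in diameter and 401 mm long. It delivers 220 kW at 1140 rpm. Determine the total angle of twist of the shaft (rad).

ω = 2π·1140/60 = 119.4 rad/s, so T = P/ω = 220×10³ / 119.4 = 1843 N·m.
J = πd⁴/32 = π(0.0570)⁴/32 = 1.036×10^-6 m⁴.
θ = T·L/(G·J) = 1843 × 0.401 / (40.7×10⁹ × 1.036×10^-6) = 0.01752 rad.

0.0175 rad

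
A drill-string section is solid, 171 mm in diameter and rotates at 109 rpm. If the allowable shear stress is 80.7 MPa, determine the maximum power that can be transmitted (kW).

904 kW

J = πd⁴/32 = π(0.171)⁴/32 = 8.394×10^-5 m⁴.
T_max = τ_allow·J/r = 8.07×10^7 × 8.394×10^-5 / 0.0855 = 79230 N·m.
ω = 2π·109/60 = 11.41 rad/s, so P_max = T_max·ω = 9.044×10^5 W.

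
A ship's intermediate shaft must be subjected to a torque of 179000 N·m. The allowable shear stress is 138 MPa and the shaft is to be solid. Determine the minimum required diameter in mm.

188 mm

For a solid shaft τ_max = 16T/(πd³), so d = (16T/(π τ_allow))^(1/3) = (16·179000/(π·1.38×10^8))^(1/3) = 0.1876 m.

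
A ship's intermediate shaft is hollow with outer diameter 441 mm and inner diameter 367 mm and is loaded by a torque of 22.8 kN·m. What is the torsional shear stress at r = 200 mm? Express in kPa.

J = π(d_o⁴ − d_i⁴)/32 = π(0.441⁴ − 0.367⁴)/32 = 1.932×10^-3 m⁴.
Shear stress varies linearly with radius: τ = T·r/J = 22800 × 0.200 / 1.932×10^-3 = 2.360×10^6 Pa.

2360 kPa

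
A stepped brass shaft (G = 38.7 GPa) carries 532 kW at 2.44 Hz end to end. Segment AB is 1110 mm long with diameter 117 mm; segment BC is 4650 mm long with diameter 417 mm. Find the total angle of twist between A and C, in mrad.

55.5 mrad

ω = 2π·2.44 = 15.33 rad/s, so T = P/ω = 532×10³ / 15.33 = 34700 N·m.
J_AB = π(0.117)⁴/32 = 1.84×10^-5 m⁴; J_BC = π(0.417)⁴/32 = 2.97×10^-3 m⁴.
θ = (T/G)·Σ L_i/J_i = (34700/38.7×10⁹)·(1.11/1.84×10^-5 + 4.65/2.97×10^-3) = 0.05551 rad.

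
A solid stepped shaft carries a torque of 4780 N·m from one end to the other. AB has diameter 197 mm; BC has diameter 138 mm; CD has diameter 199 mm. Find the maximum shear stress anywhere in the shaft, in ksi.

1.34 ksi

Under the same torque, τ_max = 16T/(πd³) is largest where d is smallest — segment BC (d = 138 mm).
τ_max = 16·4780/(π·(0.138)³) = 9.263×10^6 Pa.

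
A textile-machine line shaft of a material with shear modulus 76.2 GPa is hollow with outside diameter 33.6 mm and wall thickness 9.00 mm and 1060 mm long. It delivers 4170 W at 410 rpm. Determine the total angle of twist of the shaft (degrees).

ω = 2π·410/60 = 42.94 rad/s, so T = P/ω = 4170 / 42.94 = 97.12 N·m.
J = π(d_o⁴ − d_i⁴)/32 = π(0.0336⁴ − 0.0156⁴)/32 = 1.193×10^-7 m⁴.
θ = T·L/(G·J) = 97.12 × 1.06 / (76.2×10⁹ × 1.193×10^-7) = 0.01132 rad.

0.649°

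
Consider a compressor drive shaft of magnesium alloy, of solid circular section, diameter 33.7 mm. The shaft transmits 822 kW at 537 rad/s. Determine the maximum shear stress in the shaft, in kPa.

204000 kPa

ω = 537 rad/s, so T = P/ω = 822×10³ / 537.0 = 1531 N·m.
J = πd⁴/32 = π(0.0337)⁴/32 = 1.266×10^-7 m⁴.
τ_max = T·r/J = 1531 × 0.0169 / 1.266×10^-7 = 2.037×10^8 Pa.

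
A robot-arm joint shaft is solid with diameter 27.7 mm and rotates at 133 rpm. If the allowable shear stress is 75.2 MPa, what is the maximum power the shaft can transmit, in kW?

4.37 kW

J = πd⁴/32 = π(0.0277)⁴/32 = 5.780×10^-8 m⁴.
T_max = τ_allow·J/r = 7.52×10^7 × 5.780×10^-8 / 0.0138 = 313.8 N·m.
ω = 2π·133/60 = 13.93 rad/s, so P_max = T_max·ω = 4371 W.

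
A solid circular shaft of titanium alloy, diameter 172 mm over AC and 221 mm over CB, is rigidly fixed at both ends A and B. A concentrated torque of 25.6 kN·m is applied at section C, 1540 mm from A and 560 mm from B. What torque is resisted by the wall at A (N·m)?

Compatibility: T_A·a/J_AC = T_B·b/J_CB with T_A + T_B = T₀.
J_AC = 8.59×10^-5 m⁴, J_CB = 2.34×10^-4 m⁴, so T_A = T₀·(J_AC/a)/((J_AC/a)+(J_CB/b)) = 3013 N·m, T_B = 22590 N·m.

3010 N·m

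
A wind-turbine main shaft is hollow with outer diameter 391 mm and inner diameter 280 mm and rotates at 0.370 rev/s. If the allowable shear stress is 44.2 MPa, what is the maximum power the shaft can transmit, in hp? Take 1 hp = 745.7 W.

1190 hp

J = π(d_o⁴ − d_i⁴)/32 = π(0.391⁴ − 0.280⁴)/32 = 1.691×10^-3 m⁴.
T_max = τ_allow·J/r = 4.42×10^7 × 1.691×10^-3 / 0.196 = 382300 N·m.
ω = 2π·0.370 = 2.325 rad/s, so P_max = T_max·ω = 8.889×10^5 W.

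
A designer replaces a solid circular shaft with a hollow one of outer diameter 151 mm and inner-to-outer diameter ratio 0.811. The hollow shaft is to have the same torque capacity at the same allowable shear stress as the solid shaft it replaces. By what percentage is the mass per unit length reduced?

50.1 %

Equal τ_max and T ⇒ the solid shaft needs d_s³ = d_o³(1−k⁴), so d_s = 151·(1−0.811⁴)^(1/3) = 125.0 mm.
Area ratio A_h/A_s = d_o²(1−k²)/d_s² = (1−k²)/(1−k⁴)^(2/3) = 0.4994.
Mass saving = 1 − 0.4994 = 50.1 %.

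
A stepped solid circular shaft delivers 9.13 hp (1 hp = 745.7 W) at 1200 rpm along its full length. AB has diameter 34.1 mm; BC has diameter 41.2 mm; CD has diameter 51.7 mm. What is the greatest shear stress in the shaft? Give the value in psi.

1010 psi

ω = 2π·1200/60 = 125.7 rad/s, so T = P/ω = 9.13×745.7 / 125.7 = 54.18 N·m.
Under the same torque, τ_max = 16T/(πd³) is largest where d is smallest — segment AB (d = 34.1 mm).
τ_max = 16·54.18/(π·(0.0341)³) = 6.959×10^6 Pa.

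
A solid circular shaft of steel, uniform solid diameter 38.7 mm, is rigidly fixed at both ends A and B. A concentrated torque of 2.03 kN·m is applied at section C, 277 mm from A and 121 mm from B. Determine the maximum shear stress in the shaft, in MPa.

With uniform GJ and both ends fixed, compatibility θ_AC = θ_CB gives T_A·a = T_B·b, together with T_A + T_B = T₀.
T_A = T₀·b/(a+b) = 2030·121/398.0 = 617.2 N·m; T_B = 1413 N·m.
τ in each portion: τ_AC = 5.42×10^7 Pa, τ_CB = 1.24×10^8 Pa; maximum is in CB.
τ_max = T_CB·r/J = 1413·0.0194/2.20×10^-7 = 1.241×10^8 Pa.

124 MPa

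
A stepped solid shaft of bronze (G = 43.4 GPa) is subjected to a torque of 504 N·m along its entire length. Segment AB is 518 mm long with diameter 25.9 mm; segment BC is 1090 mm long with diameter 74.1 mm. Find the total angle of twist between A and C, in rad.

0.140 rad

J_AB = π(0.0259)⁴/32 = 4.42×10^-8 m⁴; J_BC = π(0.0741)⁴/32 = 2.96×10^-6 m⁴.
θ = (T/G)·Σ L_i/J_i = (504.0/43.4×10⁹)·(0.518/4.42×10^-8 + 1.09/2.96×10^-6) = 0.1404 rad.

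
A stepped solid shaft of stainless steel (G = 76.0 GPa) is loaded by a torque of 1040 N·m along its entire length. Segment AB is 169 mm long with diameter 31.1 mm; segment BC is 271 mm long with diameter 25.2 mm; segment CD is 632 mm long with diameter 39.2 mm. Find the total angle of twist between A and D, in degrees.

8.95°

J_AB = π(0.0311)⁴/32 = 9.18×10^-8 m⁴; J_BC = π(0.0252)⁴/32 = 3.96×10^-8 m⁴; J_CD = π(0.0392)⁴/32 = 2.32×10^-7 m⁴.
θ = (T/G)·Σ L_i/J_i = (1040/76.0×10⁹)·(0.169/9.18×10^-8 + 0.271/3.96×10^-8 + 0.632/2.32×10^-7) = 0.1562 rad.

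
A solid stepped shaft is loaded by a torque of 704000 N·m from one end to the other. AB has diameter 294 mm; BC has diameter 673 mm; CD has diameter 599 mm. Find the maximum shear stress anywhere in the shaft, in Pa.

Under the same torque, τ_max = 16T/(πd³) is largest where d is smallest — segment AB (d = 294 mm).
τ_max = 16·704000/(π·(0.294)³) = 1.411×10^8 Pa.

1.41e8 Pa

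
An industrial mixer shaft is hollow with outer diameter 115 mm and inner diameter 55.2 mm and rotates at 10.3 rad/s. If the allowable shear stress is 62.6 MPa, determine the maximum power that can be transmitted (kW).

J = π(d_o⁴ − d_i⁴)/32 = π(0.115⁴ − 0.0552⁴)/32 = 1.626×10^-5 m⁴.
T_max = τ_allow·J/r = 6.26×10^7 × 1.626×10^-5 / 0.0575 = 17700 N·m.
ω = 10.3 rad/s, so P_max = T_max·ω = 1.823×10^5 W.

182 kW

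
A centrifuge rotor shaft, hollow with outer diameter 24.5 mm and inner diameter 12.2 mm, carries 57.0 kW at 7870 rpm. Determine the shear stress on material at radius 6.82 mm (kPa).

14200 kPa

ω = 2π·7870/60 = 824.1 rad/s, so T = P/ω = 57.0×10³ / 824.1 = 69.16 N·m.
J = π(d_o⁴ − d_i⁴)/32 = π(0.0245⁴ − 0.0122⁴)/32 = 3.320×10^-8 m⁴.
Shear stress varies linearly with radius: τ = T·r/J = 69.16 × 0.00682 / 3.320×10^-8 = 1.421×10^7 Pa.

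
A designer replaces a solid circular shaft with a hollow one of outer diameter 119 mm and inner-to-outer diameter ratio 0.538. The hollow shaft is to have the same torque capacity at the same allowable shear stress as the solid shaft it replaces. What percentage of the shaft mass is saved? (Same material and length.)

Equal τ_max and T ⇒ the solid shaft needs d_s³ = d_o³(1−k⁴), so d_s = 119·(1−0.538⁴)^(1/3) = 115.6 mm.
Area ratio A_h/A_s = d_o²(1−k²)/d_s² = (1−k²)/(1−k⁴)^(2/3) = 0.7532.
Mass saving = 1 − 0.7532 = 24.7 %.

24.7 %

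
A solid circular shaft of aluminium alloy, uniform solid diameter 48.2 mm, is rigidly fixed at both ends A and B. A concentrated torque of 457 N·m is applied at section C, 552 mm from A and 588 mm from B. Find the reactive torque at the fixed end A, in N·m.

236 N·m

With uniform GJ and both ends fixed, compatibility θ_AC = θ_CB gives T_A·a = T_B·b, together with T_A + T_B = T₀.
T_A = T₀·b/(a+b) = 457.0·588/1140 = 235.7 N·m; T_B = 221.3 N·m.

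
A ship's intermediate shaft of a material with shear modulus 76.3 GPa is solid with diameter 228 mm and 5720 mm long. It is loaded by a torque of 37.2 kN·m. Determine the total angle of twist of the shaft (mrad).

J = πd⁴/32 = π(0.228)⁴/32 = 2.653×10^-4 m⁴.
θ = T·L/(G·J) = 37200 × 5.72 / (76.3×10⁹ × 2.653×10^-4) = 0.01051 rad.

10.5 mrad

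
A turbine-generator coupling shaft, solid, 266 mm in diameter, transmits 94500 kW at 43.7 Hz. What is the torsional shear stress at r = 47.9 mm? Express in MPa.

33.5 MPa

ω = 2π·43.7 = 274.6 rad/s, so T = P/ω = 94500×10³ / 274.6 = 344200 N·m.
J = πd⁴/32 = π(0.266)⁴/32 = 4.915×10^-4 m⁴.
Shear stress varies linearly with radius: τ = T·r/J = 344200 × 0.0479 / 4.915×10^-4 = 3.354×10^7 Pa.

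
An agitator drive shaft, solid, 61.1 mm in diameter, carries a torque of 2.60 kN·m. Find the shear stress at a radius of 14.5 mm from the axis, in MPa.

27.6 MPa

J = πd⁴/32 = π(0.0611)⁴/32 = 1.368×10^-6 m⁴.
Shear stress varies linearly with radius: τ = T·r/J = 2600 × 0.0145 / 1.368×10^-6 = 2.755×10^7 Pa.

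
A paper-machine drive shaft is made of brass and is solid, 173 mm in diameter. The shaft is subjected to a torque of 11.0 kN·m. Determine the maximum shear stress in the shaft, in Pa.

1.08e7 Pa

J = πd⁴/32 = π(0.173)⁴/32 = 8.794×10^-5 m⁴.
τ_max = T·r/J = 11000 × 0.0865 / 8.794×10^-5 = 1.082×10^7 Pa.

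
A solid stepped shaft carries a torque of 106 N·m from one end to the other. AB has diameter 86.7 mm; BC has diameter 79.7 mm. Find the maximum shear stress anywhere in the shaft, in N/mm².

1.07 N/mm²

Under the same torque, τ_max = 16T/(πd³) is largest where d is smallest — segment BC (d = 79.7 mm).
τ_max = 16·106.0/(π·(0.0797)³) = 1.066×10^6 Pa.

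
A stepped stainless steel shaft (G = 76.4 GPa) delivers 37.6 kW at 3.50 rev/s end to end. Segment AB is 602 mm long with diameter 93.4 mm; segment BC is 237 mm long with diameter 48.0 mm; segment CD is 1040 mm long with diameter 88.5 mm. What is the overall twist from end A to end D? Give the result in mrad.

ω = 2π·3.50 = 21.99 rad/s, so T = P/ω = 37.6×10³ / 21.99 = 1710 N·m.
J_AB = π(0.0934)⁴/32 = 7.47×10^-6 m⁴; J_BC = π(0.0480)⁴/32 = 5.21×10^-7 m⁴; J_CD = π(0.0885)⁴/32 = 6.02×10^-6 m⁴.
θ = (T/G)·Σ L_i/J_i = (1710/76.4×10⁹)·(0.602/7.47×10^-6 + 0.237/5.21×10^-7 + 1.04/6.02×10^-6) = 0.01585 rad.

15.8 mrad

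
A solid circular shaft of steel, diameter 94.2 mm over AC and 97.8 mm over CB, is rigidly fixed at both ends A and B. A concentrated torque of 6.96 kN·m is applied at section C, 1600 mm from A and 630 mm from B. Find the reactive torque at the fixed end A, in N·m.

Compatibility: T_A·a/J_AC = T_B·b/J_CB with T_A + T_B = T₀.
J_AC = 7.73×10^-6 m⁴, J_CB = 8.98×10^-6 m⁴, so T_A = T₀·(J_AC/a)/((J_AC/a)+(J_CB/b)) = 1762 N·m, T_B = 5198 N·m.

1760 N·m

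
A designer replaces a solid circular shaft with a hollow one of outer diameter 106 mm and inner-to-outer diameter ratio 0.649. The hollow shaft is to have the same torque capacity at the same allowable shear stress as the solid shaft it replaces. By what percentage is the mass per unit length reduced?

34.1 %

Equal τ_max and T ⇒ the solid shaft needs d_s³ = d_o³(1−k⁴), so d_s = 106·(1−0.649⁴)^(1/3) = 99.32 mm.
Area ratio A_h/A_s = d_o²(1−k²)/d_s² = (1−k²)/(1−k⁴)^(2/3) = 0.6593.
Mass saving = 1 − 0.6593 = 34.1 %.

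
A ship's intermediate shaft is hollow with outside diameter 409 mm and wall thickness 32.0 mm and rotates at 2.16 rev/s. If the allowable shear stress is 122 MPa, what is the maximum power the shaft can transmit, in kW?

J = π(d_o⁴ − d_i⁴)/32 = π(0.409⁴ − 0.345⁴)/32 = 1.356×10^-3 m⁴.
T_max = τ_allow·J/r = 1.22×10^8 × 1.356×10^-3 / 0.204 = 809200 N·m.
ω = 2π·2.16 = 13.57 rad/s, so P_max = T_max·ω = 1.098×10^7 W.

11000 kW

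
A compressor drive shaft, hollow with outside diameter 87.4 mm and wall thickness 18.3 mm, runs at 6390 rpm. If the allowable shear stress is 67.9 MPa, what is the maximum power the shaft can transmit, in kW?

5280 kW

J = π(d_o⁴ − d_i⁴)/32 = π(0.0874⁴ − 0.0508⁴)/32 = 5.075×10^-6 m⁴.
T_max = τ_allow·J/r = 6.79×10^7 × 5.075×10^-6 / 0.0437 = 7885 N·m.
ω = 2π·6390/60 = 669.2 rad/s, so P_max = T_max·ω = 5.276×10^6 W.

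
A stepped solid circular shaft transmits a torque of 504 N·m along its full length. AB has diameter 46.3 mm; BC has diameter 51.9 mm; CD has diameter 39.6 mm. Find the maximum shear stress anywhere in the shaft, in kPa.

41300 kPa

Under the same torque, τ_max = 16T/(πd³) is largest where d is smallest — segment CD (d = 39.6 mm).
τ_max = 16·504.0/(π·(0.0396)³) = 4.133×10^7 Pa.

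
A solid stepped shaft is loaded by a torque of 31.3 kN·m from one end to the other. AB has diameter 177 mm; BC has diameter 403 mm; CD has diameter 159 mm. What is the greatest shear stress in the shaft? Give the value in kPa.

Under the same torque, τ_max = 16T/(πd³) is largest where d is smallest — segment CD (d = 159 mm).
τ_max = 16·31300/(π·(0.159)³) = 3.966×10^7 Pa.

39700 kPa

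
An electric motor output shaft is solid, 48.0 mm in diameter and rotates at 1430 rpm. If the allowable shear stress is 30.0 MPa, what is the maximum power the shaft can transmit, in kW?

J = πd⁴/32 = π(0.0480)⁴/32 = 5.212×10^-7 m⁴.
T_max = τ_allow·J/r = 3.00×10^7 × 5.212×10^-7 / 0.0240 = 651.4 N·m.
ω = 2π·1430/60 = 149.7 rad/s, so P_max = T_max·ω = 9.755×10^4 W.

97.6 kW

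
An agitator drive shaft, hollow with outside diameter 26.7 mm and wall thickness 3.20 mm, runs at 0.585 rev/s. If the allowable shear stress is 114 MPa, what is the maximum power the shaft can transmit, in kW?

J = π(d_o⁴ − d_i⁴)/32 = π(0.0267⁴ − 0.0203⁴)/32 = 3.322×10^-8 m⁴.
T_max = τ_allow·J/r = 1.14×10^8 × 3.322×10^-8 / 0.0133 = 283.7 N·m.
ω = 2π·0.585 = 3.676 rad/s, so P_max = T_max·ω = 1043 W.

1.04 kW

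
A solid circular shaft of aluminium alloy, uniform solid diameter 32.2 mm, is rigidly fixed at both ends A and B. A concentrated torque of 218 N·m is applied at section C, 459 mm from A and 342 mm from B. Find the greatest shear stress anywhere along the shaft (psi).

2760 psi

With uniform GJ and both ends fixed, compatibility θ_AC = θ_CB gives T_A·a = T_B·b, together with T_A + T_B = T₀.
T_A = T₀·b/(a+b) = 218.0·342/801.0 = 93.08 N·m; T_B = 124.9 N·m.
τ in each portion: τ_AC = 1.42×10^7 Pa, τ_CB = 1.91×10^7 Pa; maximum is in CB.
τ_max = T_CB·r/J = 124.9·0.0161/1.06×10^-7 = 1.906×10^7 Pa.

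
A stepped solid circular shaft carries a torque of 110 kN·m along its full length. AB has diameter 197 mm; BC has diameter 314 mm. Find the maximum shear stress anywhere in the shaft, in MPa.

Under the same torque, τ_max = 16T/(πd³) is largest where d is smallest — segment AB (d = 197 mm).
τ_max = 16·110000/(π·(0.197)³) = 7.328×10^7 Pa.

73.3 MPa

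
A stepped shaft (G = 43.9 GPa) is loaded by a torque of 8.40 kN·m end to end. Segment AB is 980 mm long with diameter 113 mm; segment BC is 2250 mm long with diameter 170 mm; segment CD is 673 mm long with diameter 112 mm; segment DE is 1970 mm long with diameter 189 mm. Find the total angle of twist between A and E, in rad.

J_AB = π(0.113)⁴/32 = 1.60×10^-5 m⁴; J_BC = π(0.170)⁴/32 = 8.20×10^-5 m⁴; J_CD = π(0.112)⁴/32 = 1.54×10^-5 m⁴; J_DE = π(0.189)⁴/32 = 1.25×10^-4 m⁴.
θ = (T/G)·Σ L_i/J_i = (8400/43.9×10⁹)·(0.980/1.60×10^-5 + 2.25/8.20×10^-5 + 0.673/1.54×10^-5 + 1.97/1.25×10^-4) = 0.02831 rad.

0.0283 rad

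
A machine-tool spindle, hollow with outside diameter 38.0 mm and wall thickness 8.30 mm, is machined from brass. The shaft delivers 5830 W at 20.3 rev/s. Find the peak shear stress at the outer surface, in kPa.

4720 kPa

ω = 2π·20.3 = 127.5 rad/s, so T = P/ω = 5830 / 127.5 = 45.71 N·m.
J = π(d_o⁴ − d_i⁴)/32 = π(0.0380⁴ − 0.0214⁴)/32 = 1.841×10^-7 m⁴.
τ_max = T·r/J = 45.71 × 0.0190 / 1.841×10^-7 = 4.717×10^6 Pa.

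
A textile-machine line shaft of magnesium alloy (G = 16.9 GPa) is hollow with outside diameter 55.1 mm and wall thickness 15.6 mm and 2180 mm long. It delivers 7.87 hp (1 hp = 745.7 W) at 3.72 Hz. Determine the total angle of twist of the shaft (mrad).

ω = 2π·3.72 = 23.37 rad/s, so T = P/ω = 7.87×745.7 / 23.37 = 251.1 N·m.
J = π(d_o⁴ − d_i⁴)/32 = π(0.0551⁴ − 0.0239⁴)/32 = 8.729×10^-7 m⁴.
θ = T·L/(G·J) = 251.1 × 2.18 / (16.9×10⁹ × 8.729×10^-7) = 0.03710 rad.

37.1 mrad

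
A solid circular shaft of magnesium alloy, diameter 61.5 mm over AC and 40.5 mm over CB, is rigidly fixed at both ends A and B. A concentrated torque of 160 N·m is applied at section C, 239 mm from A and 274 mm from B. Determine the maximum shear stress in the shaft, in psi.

Compatibility: T_A·a/J_AC = T_B·b/J_CB with T_A + T_B = T₀.
J_AC = 1.40×10^-6 m⁴, J_CB = 2.64×10^-7 m⁴, so T_A = T₀·(J_AC/a)/((J_AC/a)+(J_CB/b)) = 137.5 N·m, T_B = 22.55 N·m.
τ in each portion: τ_AC = 3.01×10^6 Pa, τ_CB = 1.73×10^6 Pa; maximum is in AC.
τ_max = T_AC·r/J = 137.5·0.0307/1.40×10^-6 = 3.010×10^6 Pa.

436 psi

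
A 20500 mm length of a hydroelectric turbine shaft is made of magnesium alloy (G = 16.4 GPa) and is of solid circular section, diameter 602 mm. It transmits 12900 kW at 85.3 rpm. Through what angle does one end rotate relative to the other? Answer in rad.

0.140 rad

ω = 2π·85.3/60 = 8.933 rad/s, so T = P/ω = 12900×10³ / 8.933 = 1.444e6 N·m.
J = πd⁴/32 = π(0.602)⁴/32 = 0.01289 m⁴.
θ = T·L/(G·J) = 1.444e6 × 20.5 / (16.4×10⁹ × 0.01289) = 0.1400 rad.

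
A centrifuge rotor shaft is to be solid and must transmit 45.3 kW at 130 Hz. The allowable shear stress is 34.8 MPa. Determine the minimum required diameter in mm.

ω = 2π·130 = 816.8 rad/s, so T = P/ω = 45.3×10³ / 816.8 = 55.46 N·m.
For a solid shaft τ_max = 16T/(πd³), so d = (16T/(π τ_allow))^(1/3) = (16·55.46/(π·3.48×10^7))^(1/3) = 0.02010 m.

20.1 mm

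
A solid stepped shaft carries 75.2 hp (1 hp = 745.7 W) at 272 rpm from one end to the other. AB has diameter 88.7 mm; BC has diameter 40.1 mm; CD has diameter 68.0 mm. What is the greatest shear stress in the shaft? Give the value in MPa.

ω = 2π·272/60 = 28.48 rad/s, so T = P/ω = 75.2×745.7 / 28.48 = 1969 N·m.
Under the same torque, τ_max = 16T/(πd³) is largest where d is smallest — segment BC (d = 40.1 mm).
τ_max = 16·1969/(π·(0.0401)³) = 1.555×10^8 Pa.

155 MPa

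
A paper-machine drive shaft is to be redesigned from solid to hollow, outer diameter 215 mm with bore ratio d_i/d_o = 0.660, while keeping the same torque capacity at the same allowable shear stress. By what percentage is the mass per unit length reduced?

35.1 %

Equal τ_max and T ⇒ the solid shaft needs d_s³ = d_o³(1−k⁴), so d_s = 215·(1−0.660⁴)^(1/3) = 200.4 mm.
Area ratio A_h/A_s = d_o²(1−k²)/d_s² = (1−k²)/(1−k⁴)^(2/3) = 0.6494.
Mass saving = 1 − 0.6494 = 35.1 %.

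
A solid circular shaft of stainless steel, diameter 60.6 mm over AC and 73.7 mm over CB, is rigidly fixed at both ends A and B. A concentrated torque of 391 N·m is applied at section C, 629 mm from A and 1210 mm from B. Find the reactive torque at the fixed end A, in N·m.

183 N·m

Compatibility: T_A·a/J_AC = T_B·b/J_CB with T_A + T_B = T₀.
J_AC = 1.32×10^-6 m⁴, J_CB = 2.90×10^-6 m⁴, so T_A = T₀·(J_AC/a)/((J_AC/a)+(J_CB/b)) = 182.9 N·m, T_B = 208.1 N·m.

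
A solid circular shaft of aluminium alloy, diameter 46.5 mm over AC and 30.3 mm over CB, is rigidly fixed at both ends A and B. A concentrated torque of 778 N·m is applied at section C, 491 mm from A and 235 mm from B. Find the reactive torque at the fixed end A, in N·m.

565 N·m

Compatibility: T_A·a/J_AC = T_B·b/J_CB with T_A + T_B = T₀.
J_AC = 4.59×10^-7 m⁴, J_CB = 8.28×10^-8 m⁴, so T_A = T₀·(J_AC/a)/((J_AC/a)+(J_CB/b)) = 565.1 N·m, T_B = 212.9 N·m.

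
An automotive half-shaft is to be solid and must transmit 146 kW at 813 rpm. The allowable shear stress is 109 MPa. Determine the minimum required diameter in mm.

ω = 2π·813/60 = 85.14 rad/s, so T = P/ω = 146×10³ / 85.14 = 1715 N·m.
For a solid shaft τ_max = 16T/(πd³), so d = (16T/(π τ_allow))^(1/3) = (16·1715/(π·1.09×10^8))^(1/3) = 0.04311 m.

43.1 mm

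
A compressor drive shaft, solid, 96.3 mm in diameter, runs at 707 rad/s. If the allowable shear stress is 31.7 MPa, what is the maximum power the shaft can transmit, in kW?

J = πd⁴/32 = π(0.0963)⁴/32 = 8.443×10^-6 m⁴.
T_max = τ_allow·J/r = 3.17×10^7 × 8.443×10^-6 / 0.0481 = 5559 N·m.
ω = 707 rad/s, so P_max = T_max·ω = 3.930×10^6 W.

3930 kW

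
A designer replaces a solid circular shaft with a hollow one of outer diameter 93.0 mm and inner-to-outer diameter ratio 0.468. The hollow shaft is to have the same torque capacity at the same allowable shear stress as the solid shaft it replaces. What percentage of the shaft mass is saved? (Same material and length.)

Equal τ_max and T ⇒ the solid shaft needs d_s³ = d_o³(1−k⁴), so d_s = 93.0·(1−0.468⁴)^(1/3) = 91.49 mm.
Area ratio A_h/A_s = d_o²(1−k²)/d_s² = (1−k²)/(1−k⁴)^(2/3) = 0.8070.
Mass saving = 1 − 0.8070 = 19.3 %.

19.3 %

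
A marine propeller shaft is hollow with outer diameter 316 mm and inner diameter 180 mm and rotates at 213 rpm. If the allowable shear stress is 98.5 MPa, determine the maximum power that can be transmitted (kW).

J = π(d_o⁴ − d_i⁴)/32 = π(0.316⁴ − 0.180⁴)/32 = 8.759×10^-4 m⁴.
T_max = τ_allow·J/r = 9.85×10^7 × 8.759×10^-4 / 0.158 = 546000 N·m.
ω = 2π·213/60 = 22.31 rad/s, so P_max = T_max·ω = 1.218×10^7 W.

12200 kW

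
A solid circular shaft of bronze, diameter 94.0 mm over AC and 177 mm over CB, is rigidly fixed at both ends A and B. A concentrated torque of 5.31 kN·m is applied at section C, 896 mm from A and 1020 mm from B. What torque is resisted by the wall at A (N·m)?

441 N·m

Compatibility: T_A·a/J_AC = T_B·b/J_CB with T_A + T_B = T₀.
J_AC = 7.66×10^-6 m⁴, J_CB = 9.64×10^-5 m⁴, so T_A = T₀·(J_AC/a)/((J_AC/a)+(J_CB/b)) = 440.9 N·m, T_B = 4869 N·m.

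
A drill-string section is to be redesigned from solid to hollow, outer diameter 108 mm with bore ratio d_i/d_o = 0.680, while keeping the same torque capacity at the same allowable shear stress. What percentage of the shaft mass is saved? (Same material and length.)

Equal τ_max and T ⇒ the solid shaft needs d_s³ = d_o³(1−k⁴), so d_s = 108·(1−0.680⁴)^(1/3) = 99.68 mm.
Area ratio A_h/A_s = d_o²(1−k²)/d_s² = (1−k²)/(1−k⁴)^(2/3) = 0.6311.
Mass saving = 1 − 0.6311 = 36.9 %.

36.9 %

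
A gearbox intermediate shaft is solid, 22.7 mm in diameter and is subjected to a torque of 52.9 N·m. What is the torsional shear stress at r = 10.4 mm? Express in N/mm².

J = πd⁴/32 = π(0.0227)⁴/32 = 2.607×10^-8 m⁴.
Shear stress varies linearly with radius: τ = T·r/J = 52.90 × 0.0104 / 2.607×10^-8 = 2.111×10^7 Pa.

21.1 N/mm²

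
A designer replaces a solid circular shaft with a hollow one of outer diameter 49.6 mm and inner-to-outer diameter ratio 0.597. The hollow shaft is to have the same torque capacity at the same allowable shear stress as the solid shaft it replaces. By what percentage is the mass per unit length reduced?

Equal τ_max and T ⇒ the solid shaft needs d_s³ = d_o³(1−k⁴), so d_s = 49.6·(1−0.597⁴)^(1/3) = 47.40 mm.
Area ratio A_h/A_s = d_o²(1−k²)/d_s² = (1−k²)/(1−k⁴)^(2/3) = 0.7046.
Mass saving = 1 − 0.7046 = 29.5 %.

29.5 %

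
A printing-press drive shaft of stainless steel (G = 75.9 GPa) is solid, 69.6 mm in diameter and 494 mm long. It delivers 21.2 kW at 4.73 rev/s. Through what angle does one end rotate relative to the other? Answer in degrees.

ω = 2π·4.73 = 29.72 rad/s, so T = P/ω = 21.2×10³ / 29.72 = 713.3 N·m.
J = πd⁴/32 = π(0.0696)⁴/32 = 2.304×10^-6 m⁴.
θ = T·L/(G·J) = 713.3 × 0.494 / (75.9×10⁹ × 2.304×10^-6) = 2.015×10^-3 rad.

0.115°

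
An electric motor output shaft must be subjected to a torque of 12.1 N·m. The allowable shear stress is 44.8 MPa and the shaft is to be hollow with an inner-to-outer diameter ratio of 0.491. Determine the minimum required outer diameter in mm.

11.3 mm

For a hollow shaft with d_i/d_o = 0.491: τ_max = 16T/(π d_o³ (1−k⁴)), so d_o = [16T/(π τ_allow (1−k⁴))]^(1/3) = [16·12.10/(π·4.48×10^7·0.9419)]^(1/3) = 0.01135 m.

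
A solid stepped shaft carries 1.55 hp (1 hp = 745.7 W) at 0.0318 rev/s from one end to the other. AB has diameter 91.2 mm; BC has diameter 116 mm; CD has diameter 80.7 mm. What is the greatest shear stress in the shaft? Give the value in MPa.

56.1 MPa

ω = 2π·0.0318 = 0.1998 rad/s, so T = P/ω = 1.55×745.7 / 0.1998 = 5785 N·m.
Under the same torque, τ_max = 16T/(πd³) is largest where d is smallest — segment CD (d = 80.7 mm).
τ_max = 16·5785/(π·(0.0807)³) = 5.606×10^7 Pa.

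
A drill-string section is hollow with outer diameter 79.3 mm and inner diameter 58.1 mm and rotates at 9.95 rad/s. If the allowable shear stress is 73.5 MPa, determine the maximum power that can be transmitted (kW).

51.0 kW

J = π(d_o⁴ − d_i⁴)/32 = π(0.0793⁴ − 0.0581⁴)/32 = 2.764×10^-6 m⁴.
T_max = τ_allow·J/r = 7.35×10^7 × 2.764×10^-6 / 0.0396 = 5123 N·m.
ω = 9.95 rad/s, so P_max = T_max·ω = 5.097×10^4 W.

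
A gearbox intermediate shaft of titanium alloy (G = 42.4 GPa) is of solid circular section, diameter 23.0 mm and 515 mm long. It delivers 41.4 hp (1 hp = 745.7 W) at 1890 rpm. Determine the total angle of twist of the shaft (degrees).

3.95°

ω = 2π·1890/60 = 197.9 rad/s, so T = P/ω = 41.4×745.7 / 197.9 = 156.0 N·m.
J = πd⁴/32 = π(0.0230)⁴/32 = 2.747×10^-8 m⁴.
θ = T·L/(G·J) = 156.0 × 0.515 / (42.4×10⁹ × 2.747×10^-8) = 0.06896 rad.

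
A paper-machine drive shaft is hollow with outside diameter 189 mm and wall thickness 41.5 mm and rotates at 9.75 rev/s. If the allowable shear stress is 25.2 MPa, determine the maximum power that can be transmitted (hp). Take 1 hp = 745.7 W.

J = π(d_o⁴ − d_i⁴)/32 = π(0.189⁴ − 0.106⁴)/32 = 1.129×10^-4 m⁴.
T_max = τ_allow·J/r = 2.52×10^7 × 1.129×10^-4 / 0.0945 = 30100 N·m.
ω = 2π·9.75 = 61.26 rad/s, so P_max = T_max·ω = 1.844×10^6 W.

2470 hp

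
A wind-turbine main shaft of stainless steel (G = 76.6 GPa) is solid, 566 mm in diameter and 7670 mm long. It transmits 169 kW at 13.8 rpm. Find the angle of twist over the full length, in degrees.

ω = 2π·13.8/60 = 1.445 rad/s, so T = P/ω = 169×10³ / 1.445 = 116900 N·m.
J = πd⁴/32 = π(0.566)⁴/32 = 0.01008 m⁴.
θ = T·L/(G·J) = 116900 × 7.67 / (76.6×10⁹ × 0.01008) = 1.162×10^-3 rad.

0.0666°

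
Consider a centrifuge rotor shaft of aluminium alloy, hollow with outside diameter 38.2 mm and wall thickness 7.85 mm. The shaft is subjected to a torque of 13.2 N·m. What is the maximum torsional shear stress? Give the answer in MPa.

J = π(d_o⁴ − d_i⁴)/32 = π(0.0382⁴ − 0.0225⁴)/32 = 1.839×10^-7 m⁴.
τ_max = T·r/J = 13.20 × 0.0191 / 1.839×10^-7 = 1.371×10^6 Pa.

1.37 MPa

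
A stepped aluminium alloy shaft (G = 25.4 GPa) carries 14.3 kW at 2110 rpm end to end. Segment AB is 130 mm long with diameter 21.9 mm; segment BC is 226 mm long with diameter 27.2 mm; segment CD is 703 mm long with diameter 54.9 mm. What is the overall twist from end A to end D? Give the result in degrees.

ω = 2π·2110/60 = 221.0 rad/s, so T = P/ω = 14.3×10³ / 221.0 = 64.72 N·m.
J_AB = π(0.0219)⁴/32 = 2.26×10^-8 m⁴; J_BC = π(0.0272)⁴/32 = 5.37×10^-8 m⁴; J_CD = π(0.0549)⁴/32 = 8.92×10^-7 m⁴.
θ = (T/G)·Σ L_i/J_i = (64.72/25.4×10⁹)·(0.130/2.26×10^-8 + 0.226/5.37×10^-8 + 0.703/8.92×10^-7) = 0.02739 rad.

1.57°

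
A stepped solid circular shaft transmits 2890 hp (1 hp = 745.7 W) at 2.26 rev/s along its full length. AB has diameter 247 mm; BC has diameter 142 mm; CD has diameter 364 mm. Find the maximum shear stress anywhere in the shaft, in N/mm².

ω = 2π·2.26 = 14.20 rad/s, so T = P/ω = 2890×745.7 / 14.20 = 151800 N·m.
Under the same torque, τ_max = 16T/(πd³) is largest where d is smallest — segment BC (d = 142 mm).
τ_max = 16·151800/(π·(0.142)³) = 2.699×10^8 Pa.

270 N/mm²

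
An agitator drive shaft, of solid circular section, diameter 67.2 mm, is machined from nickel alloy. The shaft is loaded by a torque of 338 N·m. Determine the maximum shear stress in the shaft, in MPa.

J = πd⁴/32 = π(0.0672)⁴/32 = 2.002×10^-6 m⁴.
τ_max = T·r/J = 338.0 × 0.0336 / 2.002×10^-6 = 5.673×10^6 Pa.

5.67 MPa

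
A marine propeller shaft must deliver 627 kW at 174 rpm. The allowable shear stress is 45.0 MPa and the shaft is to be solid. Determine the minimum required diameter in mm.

157 mm

ω = 2π·174/60 = 18.22 rad/s, so T = P/ω = 627×10³ / 18.22 = 34410 N·m.
For a solid shaft τ_max = 16T/(πd³), so d = (16T/(π τ_allow))^(1/3) = (16·34410/(π·4.50×10^7))^(1/3) = 0.1573 m.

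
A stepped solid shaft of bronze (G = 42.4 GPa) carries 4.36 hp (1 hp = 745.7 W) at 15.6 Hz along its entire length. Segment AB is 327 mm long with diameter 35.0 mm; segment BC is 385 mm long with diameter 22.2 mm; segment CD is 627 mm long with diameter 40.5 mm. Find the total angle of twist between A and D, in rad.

0.0162 rad

ω = 2π·15.6 = 98.02 rad/s, so T = P/ω = 4.36×745.7 / 98.02 = 33.17 N·m.
J_AB = π(0.0350)⁴/32 = 1.47×10^-7 m⁴; J_BC = π(0.0222)⁴/32 = 2.38×10^-8 m⁴; J_CD = π(0.0405)⁴/32 = 2.64×10^-7 m⁴.
θ = (T/G)·Σ L_i/J_i = (33.17/42.4×10⁹)·(0.327/1.47×10^-7 + 0.385/2.38×10^-8 + 0.627/2.64×10^-7) = 0.01622 rad.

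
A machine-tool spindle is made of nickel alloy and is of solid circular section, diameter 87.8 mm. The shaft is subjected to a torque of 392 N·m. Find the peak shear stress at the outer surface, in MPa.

J = πd⁴/32 = π(0.0878)⁴/32 = 5.834×10^-6 m⁴.
τ_max = T·r/J = 392.0 × 0.0439 / 5.834×10^-6 = 2.950×10^6 Pa.

2.95 MPa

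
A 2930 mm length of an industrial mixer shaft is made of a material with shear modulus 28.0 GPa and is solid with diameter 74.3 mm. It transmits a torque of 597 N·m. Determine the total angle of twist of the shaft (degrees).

1.20°

J = πd⁴/32 = π(0.0743)⁴/32 = 2.992×10^-6 m⁴.
θ = T·L/(G·J) = 597.0 × 2.93 / (28.0×10⁹ × 2.992×10^-6) = 0.02088 rad.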